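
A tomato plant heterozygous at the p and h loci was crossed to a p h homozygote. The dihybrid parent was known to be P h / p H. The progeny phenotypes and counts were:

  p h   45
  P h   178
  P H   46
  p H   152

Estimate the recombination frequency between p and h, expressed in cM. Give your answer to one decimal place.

21.6 cM

The recombinant classes are P H and p h: 46 + 45 = 91.
Recombination frequency = 91/421 = 0.2162 ≈ 21.6%, i.e. 21.6 cM.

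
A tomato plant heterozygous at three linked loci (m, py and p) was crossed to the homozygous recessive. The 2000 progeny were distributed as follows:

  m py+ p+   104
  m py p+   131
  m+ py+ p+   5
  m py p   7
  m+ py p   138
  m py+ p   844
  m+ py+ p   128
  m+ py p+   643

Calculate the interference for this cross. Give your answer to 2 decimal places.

0.65

The two most frequent reciprocal classes, m+ py p+ and m py+ p, are the parental types, so the F1 was m+ py p+ / m py+ p.
The two rarest classes, m+ py+ p+ and m py p, are the double crossovers. Comparing them with the parentals, only the py allele has switched, so py is the middle locus and the order is p – py – m.
p–py: (242 + 12)/2000 = 0.1270; py–m: (259 + 12)/2000 = 0.1355.
Expected DCO frequency = 0.1270 × 0.1355 ≈ 0.01721; observed = 12/2000 ≈ 0.00600.
Coefficient of coincidence = 0.00600/0.01721 ≈ 0.35; interference = 1 − 0.35 = 0.65.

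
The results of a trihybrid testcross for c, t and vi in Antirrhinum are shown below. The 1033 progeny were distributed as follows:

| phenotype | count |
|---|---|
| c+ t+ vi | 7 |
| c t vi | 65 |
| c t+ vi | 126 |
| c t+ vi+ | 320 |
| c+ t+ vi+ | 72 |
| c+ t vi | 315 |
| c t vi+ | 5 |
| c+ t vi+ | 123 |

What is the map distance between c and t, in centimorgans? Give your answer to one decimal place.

The two most frequent reciprocal classes, c t+ vi+ and c+ t vi, are the parental types, so the F1 was c t+ vi+ / c+ t vi.
The two rarest classes, c t vi+ and c+ t+ vi, are the double crossovers. Comparing them with the parentals, only the t allele has switched, so t is the middle locus and the order is vi – t – c.
Crossovers in the t–c interval produce the single-crossover classes c+ t+ vi+ and c t vi (72 + 65 = 137) plus the double crossovers (12).
RF(t–c) = (137 + 12) / 1033 = 149/1033 = 0.1442 → 14.4 centimorgans.

14.4 centimorgans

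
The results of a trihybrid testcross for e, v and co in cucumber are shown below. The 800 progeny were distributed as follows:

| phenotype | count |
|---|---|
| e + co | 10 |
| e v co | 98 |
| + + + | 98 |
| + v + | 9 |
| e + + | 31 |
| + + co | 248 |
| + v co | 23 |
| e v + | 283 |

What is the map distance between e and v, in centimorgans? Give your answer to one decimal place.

9.1 centimorgans

The two most frequent reciprocal classes, + + co and e v +, are the parental types, so the F1 was + + co / e v +.
The two rarest classes, e + co and + v +, are the double crossovers. Comparing them with the parentals, only the e allele has switched, so e is the middle locus and the order is v – e – co.
Crossovers in the v–e interval produce the single-crossover classes + v co and e + + (23 + 31 = 54) plus the double crossovers (19).
RF(v–e) = (54 + 19) / 800 = 73/800 = 0.0912 → 9.1 centimorgans.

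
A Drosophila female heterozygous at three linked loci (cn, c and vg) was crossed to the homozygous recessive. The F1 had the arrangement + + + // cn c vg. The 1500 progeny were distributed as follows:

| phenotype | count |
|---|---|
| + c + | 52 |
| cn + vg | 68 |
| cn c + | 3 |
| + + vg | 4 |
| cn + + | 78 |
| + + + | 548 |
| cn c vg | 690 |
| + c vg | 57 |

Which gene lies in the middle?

The two rarest classes, + + vg and cn c +, are the double crossovers. Comparing them with the parentals, only the vg allele has switched, so vg is the middle locus and the order is cn – vg – c.

vg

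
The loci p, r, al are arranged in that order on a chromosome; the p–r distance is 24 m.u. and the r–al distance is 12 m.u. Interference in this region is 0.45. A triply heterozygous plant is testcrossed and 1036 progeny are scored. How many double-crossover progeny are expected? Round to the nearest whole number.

Map distances give recombination frequencies of 0.240 and 0.120 for the two intervals.
With interference 0.45 (so coincidence = 0.55), expected double-crossover frequency = 0.240 × 0.120 × 0.55 = 0.01584.
Expected number = 0.01584 × 1036 = 16.41 ≈ 16.

16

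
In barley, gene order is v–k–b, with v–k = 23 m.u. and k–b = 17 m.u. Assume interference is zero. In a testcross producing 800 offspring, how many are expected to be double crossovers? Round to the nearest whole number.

31

Map distances give recombination frequencies of 0.230 and 0.170 for the two intervals.
With no interference, expected double-crossover frequency = 0.230 × 0.170 = 0.03910.
Expected number = 0.03910 × 800 = 31.28 ≈ 31.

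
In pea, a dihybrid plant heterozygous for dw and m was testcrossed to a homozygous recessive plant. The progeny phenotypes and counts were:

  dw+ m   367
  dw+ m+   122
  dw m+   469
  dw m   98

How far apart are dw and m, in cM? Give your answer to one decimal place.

20.8 cM

The two most frequent classes, dw+ m (367) and dw m+ (469), are the parental types, so the F1 was dw+ m / dw m+.
The recombinant classes are dw+ m+ and dw m: 122 + 98 = 220.
Recombination frequency = 220/1056 = 0.2083 ≈ 20.8%, i.e. 20.8 cM.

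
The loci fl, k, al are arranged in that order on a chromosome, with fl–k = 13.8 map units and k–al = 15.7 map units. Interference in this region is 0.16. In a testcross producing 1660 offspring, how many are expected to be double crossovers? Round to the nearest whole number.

30

Map distances give recombination frequencies of 0.138 and 0.157 for the two intervals.
With interference 0.16 (so coincidence = 0.84), expected double-crossover frequency = 0.138 × 0.157 × 0.84 = 0.01820.
Expected number = 0.01820 × 1660 = 30.21 ≈ 30.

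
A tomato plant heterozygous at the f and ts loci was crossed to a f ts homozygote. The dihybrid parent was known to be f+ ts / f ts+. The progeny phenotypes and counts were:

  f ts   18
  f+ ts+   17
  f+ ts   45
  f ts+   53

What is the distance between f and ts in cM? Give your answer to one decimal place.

26.3 cM

The recombinant classes are f+ ts+ and f ts: 17 + 18 = 35.
Recombination frequency = 35/133 = 0.2632 ≈ 26.3%, i.e. 26.3 cM.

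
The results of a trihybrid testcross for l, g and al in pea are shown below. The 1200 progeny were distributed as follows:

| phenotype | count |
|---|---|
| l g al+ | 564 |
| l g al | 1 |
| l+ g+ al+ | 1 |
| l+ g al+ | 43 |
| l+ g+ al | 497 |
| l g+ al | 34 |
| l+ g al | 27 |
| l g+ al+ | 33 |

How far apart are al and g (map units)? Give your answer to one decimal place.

5.2 map units

The two most frequent reciprocal classes, l+ g+ al and l g al+, are the parental types, so the F1 was l+ g+ al / l g al+.
The two rarest classes, l+ g+ al+ and l g al, are the double crossovers. Comparing them with the parentals, only the al allele has switched, so al is the middle locus and the order is g – al – l.
Crossovers in the g–al interval produce the single-crossover classes l+ g al and l g+ al+ (27 + 33 = 60) plus the double crossovers (2).
RF(g–al) = (60 + 2) / 1200 = 62/1200 = 0.0517 → 5.2 map units.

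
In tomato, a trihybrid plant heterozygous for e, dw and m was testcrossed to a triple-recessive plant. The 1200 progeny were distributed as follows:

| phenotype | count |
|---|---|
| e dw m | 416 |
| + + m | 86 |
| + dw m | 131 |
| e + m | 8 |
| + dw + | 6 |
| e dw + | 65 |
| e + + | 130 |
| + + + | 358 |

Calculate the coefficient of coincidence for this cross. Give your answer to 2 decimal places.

The two most frequent reciprocal classes, e dw m and + + +, are the parental types, so the F1 was e dw m / + + +.
The two rarest classes, e + m and + dw +, are the double crossovers. Comparing them with the parentals, only the dw allele has switched, so dw is the middle locus and the order is m – dw – e.
m–dw: (151 + 14)/1200 = 0.1375; dw–e: (261 + 14)/1200 = 0.2292.
Expected DCO frequency = 0.1375 × 0.2292 ≈ 0.03152; observed = 14/1200 ≈ 0.01167.
Coefficient of coincidence = 0.01167/0.03152 ≈ 0.37.

0.37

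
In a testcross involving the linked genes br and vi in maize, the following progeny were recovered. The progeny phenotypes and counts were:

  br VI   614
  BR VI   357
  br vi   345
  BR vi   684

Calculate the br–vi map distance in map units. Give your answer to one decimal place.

35.1 map units

The two most frequent classes, BR vi (684) and br VI (614), are the parental types, so the F1 was BR vi / br VI.
The recombinant classes are BR VI and br vi: 357 + 345 = 702.
Recombination frequency = 702/2000 = 0.3510 ≈ 35.1%, i.e. 35.1 map units.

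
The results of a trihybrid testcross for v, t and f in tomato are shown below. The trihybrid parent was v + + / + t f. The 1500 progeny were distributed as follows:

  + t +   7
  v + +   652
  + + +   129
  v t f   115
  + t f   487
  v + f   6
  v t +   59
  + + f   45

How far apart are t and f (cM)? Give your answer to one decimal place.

7.8 cM

The two rarest classes, v + f and + t +, are the double crossovers. Comparing them with the parentals, only the f allele has switched, so f is the middle locus and the order is t – f – v.
Crossovers in the t–f interval produce the single-crossover classes v t + and + + f (59 + 45 = 104) plus the double crossovers (13).
RF(t–f) = (104 + 13) / 1500 = 117/1500 = 0.0780 → 7.8 cM.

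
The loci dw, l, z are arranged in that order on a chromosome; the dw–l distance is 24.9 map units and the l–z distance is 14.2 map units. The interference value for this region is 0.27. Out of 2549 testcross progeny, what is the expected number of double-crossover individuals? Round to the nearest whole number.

66

Map distances give recombination frequencies of 0.249 and 0.142 for the two intervals.
With interference 0.27 (so coincidence = 0.73), expected double-crossover frequency = 0.249 × 0.142 × 0.73 = 0.02581.
Expected number = 0.02581 × 2549 = 65.79 ≈ 66.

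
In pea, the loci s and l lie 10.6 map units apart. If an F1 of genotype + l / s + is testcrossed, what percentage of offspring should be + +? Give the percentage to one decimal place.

A map distance of 10.6 map units corresponds to a recombination frequency of 0.106.
The F1 is + l / s +, so + + is a recombinant gamete class with expected frequency r/2 = 0.106/2 = 0.0530.
That is 0.0530 = 5.3% of the progeny.

5.3%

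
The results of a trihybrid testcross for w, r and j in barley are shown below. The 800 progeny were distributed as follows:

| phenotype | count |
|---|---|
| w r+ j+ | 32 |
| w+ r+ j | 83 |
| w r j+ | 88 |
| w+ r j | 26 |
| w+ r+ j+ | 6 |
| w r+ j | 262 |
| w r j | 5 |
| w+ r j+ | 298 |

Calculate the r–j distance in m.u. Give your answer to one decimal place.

8.6 m.u.

The two most frequent reciprocal classes, w r+ j and w+ r j+, are the parental types, so the F1 was w r+ j / w+ r j+.
The two rarest classes, w r j and w+ r+ j+, are the double crossovers. Comparing them with the parentals, only the r allele has switched, so r is the middle locus and the order is w – r – j.
Crossovers in the r–j interval produce the single-crossover classes w r+ j+ and w+ r j (32 + 26 = 58) plus the double crossovers (11).
RF(r–j) = (58 + 11) / 800 = 69/800 = 0.0862 → 8.6 m.u.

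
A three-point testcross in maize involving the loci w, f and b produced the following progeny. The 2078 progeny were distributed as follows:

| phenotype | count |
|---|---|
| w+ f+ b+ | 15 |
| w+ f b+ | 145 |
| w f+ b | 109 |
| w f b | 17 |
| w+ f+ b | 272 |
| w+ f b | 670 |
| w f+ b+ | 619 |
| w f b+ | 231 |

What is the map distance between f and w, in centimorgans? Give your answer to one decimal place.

The two most frequent reciprocal classes, w+ f b and w f+ b+, are the parental types, so the F1 was w+ f b / w f+ b+.
The two rarest classes, w f b and w+ f+ b+, are the double crossovers. Comparing them with the parentals, only the w allele has switched, so w is the middle locus and the order is f – w – b.
Crossovers in the f–w interval produce the single-crossover classes w+ f+ b and w f b+ (272 + 231 = 503) plus the double crossovers (32).
RF(f–w) = (503 + 32) / 2078 = 535/2078 = 0.2575 → 25.7 centimorgans.

25.7 centimorgans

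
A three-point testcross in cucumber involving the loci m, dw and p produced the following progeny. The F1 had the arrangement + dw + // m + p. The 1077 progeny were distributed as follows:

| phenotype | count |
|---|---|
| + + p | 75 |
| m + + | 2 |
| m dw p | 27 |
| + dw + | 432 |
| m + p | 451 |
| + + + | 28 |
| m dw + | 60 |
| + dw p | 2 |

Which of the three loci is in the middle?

p

The two rarest classes, + dw p and m + +, are the double crossovers. Comparing them with the parentals, only the p allele has switched, so p is the middle locus and the order is dw – p – m.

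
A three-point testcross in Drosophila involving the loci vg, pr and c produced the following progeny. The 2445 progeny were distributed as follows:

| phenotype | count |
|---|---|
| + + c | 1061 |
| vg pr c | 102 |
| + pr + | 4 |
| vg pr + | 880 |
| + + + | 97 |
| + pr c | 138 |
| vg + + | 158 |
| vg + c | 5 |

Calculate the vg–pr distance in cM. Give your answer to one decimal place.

The two most frequent reciprocal classes, + + c and vg pr +, are the parental types, so the F1 was + + c / vg pr +.
The two rarest classes, vg + c and + pr +, are the double crossovers. Comparing them with the parentals, only the vg allele has switched, so vg is the middle locus and the order is pr – vg – c.
Crossovers in the pr–vg interval produce the single-crossover classes + pr c and vg + + (138 + 158 = 296) plus the double crossovers (9).
RF(pr–vg) = (296 + 9) / 2445 = 305/2445 = 0.1247 → 12.5 cM.

12.5 cM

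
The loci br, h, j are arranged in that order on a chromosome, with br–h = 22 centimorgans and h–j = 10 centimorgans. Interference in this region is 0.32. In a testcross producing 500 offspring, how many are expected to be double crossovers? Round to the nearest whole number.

Map distances give recombination frequencies of 0.220 and 0.100 for the two intervals.
With interference 0.32 (so coincidence = 0.68), expected double-crossover frequency = 0.220 × 0.100 × 0.68 = 0.01496.
Expected number = 0.01496 × 500 = 7.48 ≈ 7.

7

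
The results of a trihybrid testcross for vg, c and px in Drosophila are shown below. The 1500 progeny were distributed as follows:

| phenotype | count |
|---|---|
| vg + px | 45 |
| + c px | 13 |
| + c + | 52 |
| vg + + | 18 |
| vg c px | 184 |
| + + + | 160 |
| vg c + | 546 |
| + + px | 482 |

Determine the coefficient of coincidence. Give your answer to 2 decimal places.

0.97

The two most frequent reciprocal classes, vg c + and + + px, are the parental types, so the F1 was vg c + / + + px.
The two rarest classes, vg + + and + c px, are the double crossovers. Comparing them with the parentals, only the c allele has switched, so c is the middle locus and the order is vg – c – px.
vg–c: (97 + 31)/1500 = 0.0853; c–px: (344 + 31)/1500 = 0.2500.
Expected DCO frequency = 0.0853 × 0.2500 ≈ 0.02133; observed = 31/1500 ≈ 0.02067.
Coefficient of coincidence = 0.02067/0.02133 ≈ 0.97.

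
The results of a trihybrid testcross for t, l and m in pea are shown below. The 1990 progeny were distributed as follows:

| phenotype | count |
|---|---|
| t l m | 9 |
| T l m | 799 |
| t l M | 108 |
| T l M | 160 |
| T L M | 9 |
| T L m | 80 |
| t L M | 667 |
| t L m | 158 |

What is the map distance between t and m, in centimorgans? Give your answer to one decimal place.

16.9 centimorgans

The two most frequent reciprocal classes, T l m and t L M, are the parental types, so the F1 was T l m / t L M.
The two rarest classes, t l m and T L M, are the double crossovers. Comparing them with the parentals, only the t allele has switched, so t is the middle locus and the order is m – t – l.
Crossovers in the m–t interval produce the single-crossover classes T l M and t L m (160 + 158 = 318) plus the double crossovers (18).
RF(m–t) = (318 + 18) / 1990 = 336/1990 = 0.1688 → 16.9 centimorgans.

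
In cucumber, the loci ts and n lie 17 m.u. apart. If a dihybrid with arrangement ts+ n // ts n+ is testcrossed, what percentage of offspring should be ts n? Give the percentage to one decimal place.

A map distance of 17 m.u. corresponds to a recombination frequency of 0.170.
The F1 is ts+ n / ts n+, so ts n is a recombinant gamete class with expected frequency r/2 = 0.170/2 = 0.0850.
That is 0.0850 = 8.5% of the progeny.

8.5%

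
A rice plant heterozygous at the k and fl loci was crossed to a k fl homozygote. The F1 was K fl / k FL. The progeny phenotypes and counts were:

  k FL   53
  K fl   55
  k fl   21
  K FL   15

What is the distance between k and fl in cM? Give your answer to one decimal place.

The recombinant classes are K FL and k fl: 15 + 21 = 36.
Recombination frequency = 36/144 = 0.2500 ≈ 25.0%, i.e. 25.0 cM.

25.0 cM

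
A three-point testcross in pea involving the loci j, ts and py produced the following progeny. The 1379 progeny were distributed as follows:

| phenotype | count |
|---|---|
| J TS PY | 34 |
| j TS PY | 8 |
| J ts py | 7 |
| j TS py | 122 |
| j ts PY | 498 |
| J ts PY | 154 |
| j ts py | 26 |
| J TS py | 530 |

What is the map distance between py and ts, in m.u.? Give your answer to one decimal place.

The two most frequent reciprocal classes, J TS py and j ts PY, are the parental types, so the F1 was J TS py / j ts PY.
The two rarest classes, J ts py and j TS PY, are the double crossovers. Comparing them with the parentals, only the ts allele has switched, so ts is the middle locus and the order is j – ts – py.
Crossovers in the ts–py interval produce the single-crossover classes J TS PY and j ts py (34 + 26 = 60) plus the double crossovers (15).
RF(ts–py) = (60 + 15) / 1379 = 75/1379 = 0.0544 → 5.4 m.u.

5.4 m.u.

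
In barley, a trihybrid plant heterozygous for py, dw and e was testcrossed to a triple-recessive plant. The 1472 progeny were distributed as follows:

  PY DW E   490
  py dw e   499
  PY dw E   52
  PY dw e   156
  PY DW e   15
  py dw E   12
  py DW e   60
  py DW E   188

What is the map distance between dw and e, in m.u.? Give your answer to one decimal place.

The two most frequent reciprocal classes, py dw e and PY DW E, are the parental types, so the F1 was py dw e / PY DW E.
The two rarest classes, py dw E and PY DW e, are the double crossovers. Comparing them with the parentals, only the e allele has switched, so e is the middle locus and the order is dw – e – py.
Crossovers in the dw–e interval produce the single-crossover classes py DW e and PY dw E (60 + 52 = 112) plus the double crossovers (27).
RF(dw–e) = (112 + 27) / 1472 = 139/1472 = 0.0944 → 9.4 m.u.

9.4 m.u.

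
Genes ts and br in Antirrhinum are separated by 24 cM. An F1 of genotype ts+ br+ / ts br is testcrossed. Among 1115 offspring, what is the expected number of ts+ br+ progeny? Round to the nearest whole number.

A map distance of 24 cM corresponds to a recombination frequency of 0.240.
The F1 is ts+ br+ / ts br, so ts+ br+ is a parental gamete class with expected frequency (1 − r)/2 = 0.760/2 = 0.3800.
Expected number = 0.3800 × 1115 = 423.70 ≈ 424.

424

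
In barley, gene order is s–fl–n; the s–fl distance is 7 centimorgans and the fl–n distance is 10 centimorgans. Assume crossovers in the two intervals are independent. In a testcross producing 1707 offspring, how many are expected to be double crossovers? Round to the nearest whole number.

Map distances give recombination frequencies of 0.070 and 0.100 for the two intervals.
With no interference, expected double-crossover frequency = 0.070 × 0.100 = 0.00700.
Expected number = 0.00700 × 1707 = 11.95 ≈ 12.

12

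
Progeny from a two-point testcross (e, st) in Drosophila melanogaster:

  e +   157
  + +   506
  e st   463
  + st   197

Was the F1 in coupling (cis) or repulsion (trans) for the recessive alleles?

The two most frequent classes are + + (506) and e st (463); these are the parental (non-recombinant) types.
So the F1 carried + + on one chromosome and e st on the other — the recessive alleles are on the same chromosome (cis / coupling).

cis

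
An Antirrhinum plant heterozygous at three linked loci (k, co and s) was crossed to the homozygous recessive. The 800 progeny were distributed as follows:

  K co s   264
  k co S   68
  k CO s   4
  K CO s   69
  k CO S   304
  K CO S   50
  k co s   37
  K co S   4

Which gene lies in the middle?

s

The two most frequent reciprocal classes, k CO S and K co s, are the parental types, so the F1 was k CO S / K co s.
The two rarest classes, k CO s and K co S, are the double crossovers. Comparing them with the parentals, only the s allele has switched, so s is the middle locus and the order is k – s – co.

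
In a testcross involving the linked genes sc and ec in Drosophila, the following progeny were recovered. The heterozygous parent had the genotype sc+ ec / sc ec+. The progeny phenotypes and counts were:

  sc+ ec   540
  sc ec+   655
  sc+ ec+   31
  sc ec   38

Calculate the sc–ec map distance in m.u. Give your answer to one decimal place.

The recombinant classes are sc+ ec+ and sc ec: 31 + 38 = 69.
Recombination frequency = 69/1264 = 0.0546 ≈ 5.5%, i.e. 5.5 m.u.

5.5 m.u.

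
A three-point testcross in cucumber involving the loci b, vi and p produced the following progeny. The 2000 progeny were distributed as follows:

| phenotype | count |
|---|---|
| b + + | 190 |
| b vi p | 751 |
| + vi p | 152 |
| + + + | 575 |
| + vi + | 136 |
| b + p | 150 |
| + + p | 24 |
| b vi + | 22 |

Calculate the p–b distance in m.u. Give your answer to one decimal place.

19.4 m.u.

The two most frequent reciprocal classes, + + + and b vi p, are the parental types, so the F1 was + + + / b vi p.
The two rarest classes, + + p and b vi +, are the double crossovers. Comparing them with the parentals, only the p allele has switched, so p is the middle locus and the order is b – p – vi.
Crossovers in the b–p interval produce the single-crossover classes b + + and + vi p (190 + 152 = 342) plus the double crossovers (46).
RF(b–p) = (342 + 46) / 2000 = 388/2000 = 0.1940 → 19.4 m.u.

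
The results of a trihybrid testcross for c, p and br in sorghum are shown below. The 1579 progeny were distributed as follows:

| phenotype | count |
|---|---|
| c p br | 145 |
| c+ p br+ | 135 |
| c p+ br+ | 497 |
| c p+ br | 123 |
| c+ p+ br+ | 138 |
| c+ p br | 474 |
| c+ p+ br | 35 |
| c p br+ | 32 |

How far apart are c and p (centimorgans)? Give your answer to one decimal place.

The two most frequent reciprocal classes, c p+ br+ and c+ p br, are the parental types, so the F1 was c p+ br+ / c+ p br.
The two rarest classes, c p br+ and c+ p+ br, are the double crossovers. Comparing them with the parentals, only the p allele has switched, so p is the middle locus and the order is c – p – br.
Crossovers in the c–p interval produce the single-crossover classes c+ p+ br+ and c p br (138 + 145 = 283) plus the double crossovers (67).
RF(c–p) = (283 + 67) / 1579 = 350/1579 = 0.2217 → 22.2 centimorgans.

22.2 centimorgans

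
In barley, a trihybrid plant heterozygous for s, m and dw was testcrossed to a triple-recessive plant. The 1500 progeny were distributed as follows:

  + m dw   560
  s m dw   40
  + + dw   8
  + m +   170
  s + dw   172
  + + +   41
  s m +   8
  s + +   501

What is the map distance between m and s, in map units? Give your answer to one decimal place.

The two most frequent reciprocal classes, + m dw and s + +, are the parental types, so the F1 was + m dw / s + +.
The two rarest classes, + + dw and s m +, are the double crossovers. Comparing them with the parentals, only the m allele has switched, so m is the middle locus and the order is s – m – dw.
Crossovers in the s–m interval produce the single-crossover classes s m dw and + + + (40 + 41 = 81) plus the double crossovers (16).
RF(s–m) = (81 + 16) / 1500 = 97/1500 = 0.0647 → 6.5 map units.

6.5 map units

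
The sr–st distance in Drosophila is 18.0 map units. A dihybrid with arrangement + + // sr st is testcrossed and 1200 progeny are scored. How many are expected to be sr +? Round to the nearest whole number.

A map distance of 18.0 map units corresponds to a recombination frequency of 0.180.
The F1 is + + / sr st, so sr + is a recombinant gamete class with expected frequency r/2 = 0.180/2 = 0.0900.
Expected number = 0.0900 × 1200 = 108.00 ≈ 108.

108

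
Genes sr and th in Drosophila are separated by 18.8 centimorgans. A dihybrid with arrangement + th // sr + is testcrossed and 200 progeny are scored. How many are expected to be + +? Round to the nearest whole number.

19

A map distance of 18.8 centimorgans corresponds to a recombination frequency of 0.188.
The F1 is + th / sr +, so + + is a recombinant gamete class with expected frequency r/2 = 0.188/2 = 0.0940.
Expected number = 0.0940 × 200 = 18.80 ≈ 19.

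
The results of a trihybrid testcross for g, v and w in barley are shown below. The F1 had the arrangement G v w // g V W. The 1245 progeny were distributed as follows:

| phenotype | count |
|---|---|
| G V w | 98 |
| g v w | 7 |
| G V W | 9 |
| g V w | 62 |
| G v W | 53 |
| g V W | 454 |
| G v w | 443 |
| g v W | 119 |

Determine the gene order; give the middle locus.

g

The two rarest classes, g v w and G V W, are the double crossovers. Comparing them with the parentals, only the g allele has switched, so g is the middle locus and the order is v – g – w.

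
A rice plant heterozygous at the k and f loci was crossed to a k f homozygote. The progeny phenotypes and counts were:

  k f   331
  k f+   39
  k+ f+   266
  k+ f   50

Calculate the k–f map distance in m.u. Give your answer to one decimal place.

13.0 m.u.

The two most frequent classes, k+ f+ (266) and k f (331), are the parental types, so the F1 was k+ f+ / k f.
The recombinant classes are k+ f and k f+: 50 + 39 = 89.
Recombination frequency = 89/686 = 0.1297 ≈ 13.0%, i.e. 13.0 m.u.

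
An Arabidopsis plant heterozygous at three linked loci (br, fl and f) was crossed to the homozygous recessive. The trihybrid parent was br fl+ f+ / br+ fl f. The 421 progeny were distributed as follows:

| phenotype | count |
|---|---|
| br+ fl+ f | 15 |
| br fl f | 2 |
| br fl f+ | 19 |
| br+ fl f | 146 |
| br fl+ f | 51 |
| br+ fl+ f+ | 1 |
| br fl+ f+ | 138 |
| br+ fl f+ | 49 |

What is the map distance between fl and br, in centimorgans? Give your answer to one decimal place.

The two rarest classes, br+ fl+ f+ and br fl f, are the double crossovers. Comparing them with the parentals, only the br allele has switched, so br is the middle locus and the order is fl – br – f.
Crossovers in the fl–br interval produce the single-crossover classes br fl f+ and br+ fl+ f (19 + 15 = 34) plus the double crossovers (3).
RF(fl–br) = (34 + 3) / 421 = 37/421 = 0.0879 → 8.8 centimorgans.

8.8 centimorgans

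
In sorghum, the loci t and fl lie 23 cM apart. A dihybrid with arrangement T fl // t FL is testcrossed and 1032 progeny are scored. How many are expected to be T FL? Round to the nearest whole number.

119

A map distance of 23 cM corresponds to a recombination frequency of 0.230.
The F1 is T fl / t FL, so T FL is a recombinant gamete class with expected frequency r/2 = 0.230/2 = 0.1150.
Expected number = 0.1150 × 1032 = 118.68 ≈ 119.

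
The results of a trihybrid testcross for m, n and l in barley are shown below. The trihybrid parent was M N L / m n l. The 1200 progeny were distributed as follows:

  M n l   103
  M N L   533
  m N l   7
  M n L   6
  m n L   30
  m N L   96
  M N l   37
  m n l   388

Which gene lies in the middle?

n

The two rarest classes, M n L and m N l, are the double crossovers. Comparing them with the parentals, only the n allele has switched, so n is the middle locus and the order is m – n – l.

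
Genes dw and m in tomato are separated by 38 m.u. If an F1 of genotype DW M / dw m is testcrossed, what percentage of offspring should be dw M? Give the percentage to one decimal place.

19.0%

A map distance of 38 m.u. corresponds to a recombination frequency of 0.380.
The F1 is DW M / dw m, so dw M is a recombinant gamete class with expected frequency r/2 = 0.380/2 = 0.1900.
That is 0.1900 = 19.0% of the progeny.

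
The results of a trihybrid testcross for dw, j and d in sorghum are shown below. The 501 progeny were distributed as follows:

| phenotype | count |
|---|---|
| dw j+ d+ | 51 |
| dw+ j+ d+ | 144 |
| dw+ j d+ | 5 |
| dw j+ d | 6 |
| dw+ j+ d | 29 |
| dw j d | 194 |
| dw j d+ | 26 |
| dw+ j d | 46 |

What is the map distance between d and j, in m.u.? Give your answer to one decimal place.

The two most frequent reciprocal classes, dw j d and dw+ j+ d+, are the parental types, so the F1 was dw j d / dw+ j+ d+.
The two rarest classes, dw j+ d and dw+ j d+, are the double crossovers. Comparing them with the parentals, only the j allele has switched, so j is the middle locus and the order is dw – j – d.
Crossovers in the j–d interval produce the single-crossover classes dw j d+ and dw+ j+ d (26 + 29 = 55) plus the double crossovers (11).
RF(j–d) = (55 + 11) / 501 = 66/501 = 0.1317 → 13.2 m.u.

13.2 m.u.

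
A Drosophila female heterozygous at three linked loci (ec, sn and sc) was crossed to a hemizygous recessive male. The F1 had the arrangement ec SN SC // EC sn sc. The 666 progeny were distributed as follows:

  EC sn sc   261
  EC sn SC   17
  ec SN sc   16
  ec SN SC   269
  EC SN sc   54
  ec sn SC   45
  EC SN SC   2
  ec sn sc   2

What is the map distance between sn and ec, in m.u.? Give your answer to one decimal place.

15.5 m.u.

The two rarest classes, EC SN SC and ec sn sc, are the double crossovers. Comparing them with the parentals, only the ec allele has switched, so ec is the middle locus and the order is sn – ec – sc.
Crossovers in the sn–ec interval produce the single-crossover classes ec sn SC and EC SN sc (45 + 54 = 99) plus the double crossovers (4).
RF(sn–ec) = (99 + 4) / 666 = 103/666 = 0.1547 → 15.5 m.u.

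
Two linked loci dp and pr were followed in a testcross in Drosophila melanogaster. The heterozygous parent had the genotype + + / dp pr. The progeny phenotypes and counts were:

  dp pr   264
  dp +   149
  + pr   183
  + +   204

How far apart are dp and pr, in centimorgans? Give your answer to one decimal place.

41.5 centimorgans

The recombinant classes are + pr and dp +: 183 + 149 = 332.
Recombination frequency = 332/800 = 0.4150 ≈ 41.5%, i.e. 41.5 centimorgans.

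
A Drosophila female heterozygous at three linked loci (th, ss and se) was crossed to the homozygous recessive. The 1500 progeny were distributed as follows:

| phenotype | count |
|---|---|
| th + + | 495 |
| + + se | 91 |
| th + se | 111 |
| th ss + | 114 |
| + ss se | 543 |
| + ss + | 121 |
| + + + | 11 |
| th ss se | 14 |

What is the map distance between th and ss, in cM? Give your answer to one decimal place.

15.3 cM

The two most frequent reciprocal classes, th + + and + ss se, are the parental types, so the F1 was th + + / + ss se.
The two rarest classes, + + + and th ss se, are the double crossovers. Comparing them with the parentals, only the th allele has switched, so th is the middle locus and the order is ss – th – se.
Crossovers in the ss–th interval produce the single-crossover classes th ss + and + + se (114 + 91 = 205) plus the double crossovers (25).
RF(ss–th) = (205 + 25) / 1500 = 230/1500 = 0.1533 → 15.3 cM.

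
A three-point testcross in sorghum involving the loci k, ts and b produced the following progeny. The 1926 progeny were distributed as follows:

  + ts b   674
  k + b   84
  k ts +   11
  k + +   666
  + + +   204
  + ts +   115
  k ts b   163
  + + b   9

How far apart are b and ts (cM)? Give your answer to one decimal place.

The two most frequent reciprocal classes, k + + and + ts b, are the parental types, so the F1 was k + + / + ts b.
The two rarest classes, k ts + and + + b, are the double crossovers. Comparing them with the parentals, only the ts allele has switched, so ts is the middle locus and the order is k – ts – b.
Crossovers in the ts–b interval produce the single-crossover classes k + b and + ts + (84 + 115 = 199) plus the double crossovers (20).
RF(ts–b) = (199 + 20) / 1926 = 219/1926 = 0.1137 → 11.4 cM.

11.4 cM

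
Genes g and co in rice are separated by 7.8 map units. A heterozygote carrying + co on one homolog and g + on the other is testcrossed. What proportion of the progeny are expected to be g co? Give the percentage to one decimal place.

A map distance of 7.8 map units corresponds to a recombination frequency of 0.078.
The F1 is + co / g +, so g co is a recombinant gamete class with expected frequency r/2 = 0.078/2 = 0.0390.
That is 0.0390 = 3.9% of the progeny.

3.9%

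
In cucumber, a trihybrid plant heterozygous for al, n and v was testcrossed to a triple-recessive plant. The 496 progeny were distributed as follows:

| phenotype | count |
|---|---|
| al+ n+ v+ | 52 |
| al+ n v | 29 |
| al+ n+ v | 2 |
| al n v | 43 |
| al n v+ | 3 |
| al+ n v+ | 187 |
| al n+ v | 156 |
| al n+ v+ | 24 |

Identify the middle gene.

al

The two most frequent reciprocal classes, al+ n v+ and al n+ v, are the parental types, so the F1 was al+ n v+ / al n+ v.
The two rarest classes, al n v+ and al+ n+ v, are the double crossovers. Comparing them with the parentals, only the al allele has switched, so al is the middle locus and the order is v – al – n.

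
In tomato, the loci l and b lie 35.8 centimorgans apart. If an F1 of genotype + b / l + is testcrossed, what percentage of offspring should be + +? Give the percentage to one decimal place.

A map distance of 35.8 centimorgans corresponds to a recombination frequency of 0.358.
The F1 is + b / l +, so + + is a recombinant gamete class with expected frequency r/2 = 0.358/2 = 0.1790.
That is 0.1790 = 17.9% of the progeny.

17.9%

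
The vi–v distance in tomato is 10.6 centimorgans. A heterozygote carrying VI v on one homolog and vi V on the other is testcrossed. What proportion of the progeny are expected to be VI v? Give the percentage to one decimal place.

44.7%

A map distance of 10.6 centimorgans corresponds to a recombination frequency of 0.106.
The F1 is VI v / vi V, so VI v is a parental gamete class with expected frequency (1 − r)/2 = 0.894/2 = 0.4470.
That is 0.4470 = 44.7% of the progeny.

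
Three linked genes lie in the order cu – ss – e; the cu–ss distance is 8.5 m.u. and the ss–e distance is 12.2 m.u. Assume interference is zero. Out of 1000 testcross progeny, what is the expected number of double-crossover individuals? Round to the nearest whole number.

Map distances give recombination frequencies of 0.085 and 0.122 for the two intervals.
With no interference, expected double-crossover frequency = 0.085 × 0.122 = 0.01037.
Expected number = 0.01037 × 1000 = 10.37 ≈ 10.

10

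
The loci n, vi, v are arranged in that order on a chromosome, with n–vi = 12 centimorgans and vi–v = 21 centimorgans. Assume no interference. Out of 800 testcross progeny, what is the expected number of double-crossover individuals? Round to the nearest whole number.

Map distances give recombination frequencies of 0.120 and 0.210 for the two intervals.
With no interference, expected double-crossover frequency = 0.120 × 0.210 = 0.02520.
Expected number = 0.02520 × 800 = 20.16 ≈ 20.

20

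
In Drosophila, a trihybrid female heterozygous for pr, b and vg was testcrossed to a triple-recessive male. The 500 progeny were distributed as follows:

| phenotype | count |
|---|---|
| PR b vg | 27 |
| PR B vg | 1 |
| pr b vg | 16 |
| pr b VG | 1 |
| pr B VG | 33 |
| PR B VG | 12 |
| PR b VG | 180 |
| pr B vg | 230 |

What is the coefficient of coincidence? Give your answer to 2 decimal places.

0.54

The two most frequent reciprocal classes, PR b VG and pr B vg, are the parental types, so the F1 was PR b VG / pr B vg.
The two rarest classes, pr b VG and PR B vg, are the double crossovers. Comparing them with the parentals, only the pr allele has switched, so pr is the middle locus and the order is vg – pr – b.
vg–pr: (60 + 2)/500 = 0.1240; pr–b: (28 + 2)/500 = 0.0600.
Expected DCO frequency = 0.1240 × 0.0600 ≈ 0.00744; observed = 2/500 ≈ 0.00400.
Coefficient of coincidence = 0.00400/0.00744 ≈ 0.54.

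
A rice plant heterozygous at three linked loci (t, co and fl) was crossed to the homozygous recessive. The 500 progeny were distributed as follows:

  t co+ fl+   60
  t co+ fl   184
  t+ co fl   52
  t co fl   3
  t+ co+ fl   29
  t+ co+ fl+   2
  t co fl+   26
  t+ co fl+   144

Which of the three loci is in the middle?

co

The two most frequent reciprocal classes, t co+ fl and t+ co fl+, are the parental types, so the F1 was t co+ fl / t+ co fl+.
The two rarest classes, t co fl and t+ co+ fl+, are the double crossovers. Comparing them with the parentals, only the co allele has switched, so co is the middle locus and the order is t – co – fl.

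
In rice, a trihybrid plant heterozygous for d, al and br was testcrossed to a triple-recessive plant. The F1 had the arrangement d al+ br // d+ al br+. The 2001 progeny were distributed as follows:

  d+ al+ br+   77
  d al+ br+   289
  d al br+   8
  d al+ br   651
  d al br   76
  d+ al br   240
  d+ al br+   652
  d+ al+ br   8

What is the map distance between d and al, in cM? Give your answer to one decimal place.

8.4 cM

The two rarest classes, d+ al+ br and d al br+, are the double crossovers. Comparing them with the parentals, only the d allele has switched, so d is the middle locus and the order is br – d – al.
Crossovers in the d–al interval produce the single-crossover classes d al br and d+ al+ br+ (76 + 77 = 153) plus the double crossovers (16).
RF(d–al) = (153 + 16) / 2001 = 169/2001 = 0.0845 → 8.4 cM.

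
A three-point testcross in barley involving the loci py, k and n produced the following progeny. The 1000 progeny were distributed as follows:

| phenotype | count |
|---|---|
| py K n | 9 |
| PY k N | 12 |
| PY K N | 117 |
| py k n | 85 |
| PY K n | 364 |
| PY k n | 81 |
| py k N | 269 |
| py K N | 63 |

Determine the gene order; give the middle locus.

py

The two most frequent reciprocal classes, PY K n and py k N, are the parental types, so the F1 was PY K n / py k N.
The two rarest classes, py K n and PY k N, are the double crossovers. Comparing them with the parentals, only the py allele has switched, so py is the middle locus and the order is n – py – k.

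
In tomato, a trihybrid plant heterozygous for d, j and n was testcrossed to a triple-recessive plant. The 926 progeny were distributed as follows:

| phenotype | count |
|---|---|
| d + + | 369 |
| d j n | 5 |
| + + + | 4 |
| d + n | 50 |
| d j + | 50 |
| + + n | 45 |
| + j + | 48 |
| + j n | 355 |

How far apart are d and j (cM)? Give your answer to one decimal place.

The two most frequent reciprocal classes, d + + and + j n, are the parental types, so the F1 was d + + / + j n.
The two rarest classes, + + + and d j n, are the double crossovers. Comparing them with the parentals, only the d allele has switched, so d is the middle locus and the order is n – d – j.
Crossovers in the d–j interval produce the single-crossover classes d j + and + + n (50 + 45 = 95) plus the double crossovers (9).
RF(d–j) = (95 + 9) / 926 = 104/926 = 0.1123 → 11.2 cM.

11.2 cM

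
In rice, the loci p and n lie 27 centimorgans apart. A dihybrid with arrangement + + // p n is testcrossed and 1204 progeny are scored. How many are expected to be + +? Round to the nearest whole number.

A map distance of 27 centimorgans corresponds to a recombination frequency of 0.270.
The F1 is + + / p n, so + + is a parental gamete class with expected frequency (1 − r)/2 = 0.730/2 = 0.3650.
Expected number = 0.3650 × 1204 = 439.46 ≈ 439.

439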